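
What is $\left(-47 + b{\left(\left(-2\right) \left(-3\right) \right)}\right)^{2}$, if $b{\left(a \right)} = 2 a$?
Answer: $1225$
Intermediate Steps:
$\left(-47 + b{\left(\left(-2\right) \left(-3\right) \right)}\right)^{2} = \left(-47 + 2 \left(\left(-2\right) \left(-3\right)\right)\right)^{2} = \left(-47 + 2 \cdot 6\right)^{2} = \left(-47 + 12\right)^{2} = \left(-35\right)^{2} = 1225$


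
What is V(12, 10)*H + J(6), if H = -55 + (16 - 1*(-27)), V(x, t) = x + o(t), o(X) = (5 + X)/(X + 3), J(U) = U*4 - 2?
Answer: -1766/13 ≈ -135.85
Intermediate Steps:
J(U) = -2 + 4*U (J(U) = 4*U - 2 = -2 + 4*U)
o(X) = (5 + X)/(3 + X)
V(x, t) = x + (5 + t)/(3 + t)
H = -12 (H = -55 + (16 + 27) = -55 + 43 = -12)
V(12, 10)*H + J(6) = ((5 + 10 + 12*(3 + 10))/(3 + 10))*(-12) + (-2 + 4*6) = ((5 + 10 + 12*13)/13)*(-12) + (-2 + 24) = ((5 + 10 + 156)/13)*(-12) + 22 = ((1/13)*171)*(-12) + 22 = (171/13)*(-12) + 22 = -2052/13 + 22 = -1766/13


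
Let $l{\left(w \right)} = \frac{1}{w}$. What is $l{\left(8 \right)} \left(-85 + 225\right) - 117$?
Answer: $- \frac{199}{2} \approx -99.5$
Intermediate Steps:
$l{\left(8 \right)} \left(-85 + 225\right) - 117 = \frac{-85 + 225}{8} - 117 = \frac{1}{8} \cdot 140 - 117 = \frac{35}{2} - 117 = - \frac{199}{2}$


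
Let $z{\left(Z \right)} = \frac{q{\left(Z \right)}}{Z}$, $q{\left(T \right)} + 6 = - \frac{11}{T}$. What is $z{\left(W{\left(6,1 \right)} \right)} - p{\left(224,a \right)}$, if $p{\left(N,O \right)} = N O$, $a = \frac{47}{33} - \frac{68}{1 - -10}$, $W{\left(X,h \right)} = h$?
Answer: $\frac{34607}{33} \approx 1048.7$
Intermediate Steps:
$a = - \frac{157}{33}$ ($a = 47 \cdot \frac{1}{33} - \frac{68}{1 + 10} = \frac{47}{33} - \frac{68}{11} = - \frac{157}{33} \approx -4.7576$)
$q{\left(T \right)} = -6 - \frac{11}{T}$
$z{\left(Z \right)} = \frac{-6 - \frac{11}{Z}}{Z}$
$z{\left(W{\left(6,1 \right)} \right)} - p{\left(224,a \right)} = 1^{-2} \left(-11 - 6\right) - 224 \left(- \frac{157}{33}\right) = 1 \left(-11 - 6\right) - - \frac{35168}{33} = 1 \left(-17\right) + \frac{35168}{33} = -17 + \frac{35168}{33} = \frac{34607}{33}$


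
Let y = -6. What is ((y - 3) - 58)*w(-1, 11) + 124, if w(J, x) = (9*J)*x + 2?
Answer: 6623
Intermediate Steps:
w(J, x) = 2 + 9*J*x (w(J, x) = 9*J*x + 2 = 2 + 9*J*x)
((y - 3) - 58)*w(-1, 11) + 124 = ((-6 - 3) - 58)*(2 + 9*(-1)*11) + 124 = (-9 - 58)*(2 - 99) + 124 = -67*(-97) + 124 = 6499 + 124 = 6623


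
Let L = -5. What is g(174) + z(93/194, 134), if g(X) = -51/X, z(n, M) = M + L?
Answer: 7465/58 ≈ 128.71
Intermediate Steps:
z(n, M) = -5 + M (z(n, M) = M - 5 = -5 + M)
g(174) + z(93/194, 134) = -51/174 + (-5 + 134) = -51*1/174 + 129 = -17/58 + 129 = 7465/58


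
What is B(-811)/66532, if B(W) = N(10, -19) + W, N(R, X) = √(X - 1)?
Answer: -811/66532 + I*√5/33266 ≈ -0.01219 + 6.7218e-5*I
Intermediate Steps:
N(R, X) = √(-1 + X)
B(W) = W + 2*I*√5 (B(W) = √(-1 - 19) + W = √(-20) + W = 2*I*√5 + W = W + 2*I*√5)
B(-811)/66532 = (-811 + 2*I*√5)/66532 = (-811 + 2*I*√5)*(1/66532) = -811/66532 + I*√5/33266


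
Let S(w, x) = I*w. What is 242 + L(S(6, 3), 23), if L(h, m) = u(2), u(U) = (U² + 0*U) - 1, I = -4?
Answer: 245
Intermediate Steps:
S(w, x) = -4*w
u(U) = -1 + U² (u(U) = (U² + 0) - 1 = U² - 1 = -1 + U²)
L(h, m) = 3 (L(h, m) = -1 + 2² = -1 + 4 = 3)
242 + L(S(6, 3), 23) = 242 + 3 = 245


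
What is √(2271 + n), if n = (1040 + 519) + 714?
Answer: 8*√71 ≈ 67.409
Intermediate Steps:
n = 2273 (n = 1559 + 714 = 2273)
√(2271 + n) = √(2271 + 2273) = √4544 = 8*√71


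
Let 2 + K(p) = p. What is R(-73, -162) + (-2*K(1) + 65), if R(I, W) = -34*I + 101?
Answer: 2650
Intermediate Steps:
K(p) = -2 + p
R(I, W) = 101 - 34*I
R(-73, -162) + (-2*K(1) + 65) = (101 - 34*(-73)) + (-2*(-2 + 1) + 65) = (101 + 2482) + (-2*(-1) + 65) = 2583 + (2 + 65) = 2583 + 67 = 2650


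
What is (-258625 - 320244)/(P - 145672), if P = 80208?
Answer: 578869/65464 ≈ 8.8426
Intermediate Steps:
(-258625 - 320244)/(P - 145672) = (-258625 - 320244)/(80208 - 145672) = -578869/(-65464) = -578869*(-1/65464) = 578869/65464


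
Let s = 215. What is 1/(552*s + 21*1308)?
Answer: 1/146148 ≈ 6.8424e-6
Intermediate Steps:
1/(552*s + 21*1308) = 1/(552*215 + 21*1308) = 1/(118680 + 27468) = 1/146148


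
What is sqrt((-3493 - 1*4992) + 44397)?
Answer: 134*sqrt(2) ≈ 189.50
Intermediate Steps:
sqrt((-3493 - 1*4992) + 44397) = sqrt((-3493 - 4992) + 44397) = sqrt(-8485 + 44397) = sqrt(35912) = 134*sqrt(2)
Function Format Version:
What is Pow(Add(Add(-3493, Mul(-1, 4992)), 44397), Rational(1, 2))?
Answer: Mul(134, Pow(2, Rational(1, 2))) ≈ 189.50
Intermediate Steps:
Pow(Add(Add(-3493, Mul(-1, 4992)), 44397), Rational(1, 2)) = Pow(Add(Add(-3493, -4992), 44397), Rational(1, 2)) = Pow(Add(-8485, 44397), Rational(1, 2)) = Pow(35912, Rational(1, 2)) = Mul(134, Pow(2, Rational(1, 2)))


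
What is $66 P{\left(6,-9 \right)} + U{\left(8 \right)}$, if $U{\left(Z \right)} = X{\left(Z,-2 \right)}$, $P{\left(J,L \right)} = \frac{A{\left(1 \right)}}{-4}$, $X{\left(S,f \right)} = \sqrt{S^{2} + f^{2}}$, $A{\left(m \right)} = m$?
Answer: $- \frac{33}{2} + 2 \sqrt{17} \approx -8.2538$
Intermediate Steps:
$P{\left(J,L \right)} = - \frac{1}{4}$ ($P{\left(J,L \right)} = 1 \frac{1}{-4} = 1 \left(- \frac{1}{4}\right) = - \frac{1}{4}$)
$U{\left(Z \right)} = \sqrt{4 + Z^{2}}$ ($U{\left(Z \right)} = \sqrt{Z^{2} + \left(-2\right)^{2}} = \sqrt{Z^{2} + 4} = \sqrt{4 + Z^{2}}$)
$66 P{\left(6,-9 \right)} + U{\left(8 \right)} = 66 \left(- \frac{1}{4}\right) + \sqrt{4 + 8^{2}} = - \frac{33}{2} + \sqrt{4 + 64} = - \frac{33}{2} + \sqrt{68} = - \frac{33}{2} + 2 \sqrt{17}$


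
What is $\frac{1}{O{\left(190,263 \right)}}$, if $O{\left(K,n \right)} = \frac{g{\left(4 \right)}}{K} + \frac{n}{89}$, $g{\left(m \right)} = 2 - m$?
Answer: $\frac{8455}{24896} \approx 0.33961$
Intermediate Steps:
$O{\left(K,n \right)} = - \frac{2}{K} + \frac{n}{89}$ ($O{\left(K,n \right)} = \frac{2 - 4}{K} + \frac{n}{89} = \frac{2 - 4}{K} + n \frac{1}{89} = - \frac{2}{K} + \frac{n}{89}$)
$\frac{1}{O{\left(190,263 \right)}} = \frac{1}{- \frac{2}{190} + \frac{1}{89} \cdot 263} = \frac{1}{\left(-2\right) \frac{1}{190} + \frac{263}{89}} = \frac{1}{- \frac{1}{95} + \frac{263}{89}} = \frac{1}{\frac{24896}{8455}} = \frac{8455}{24896}$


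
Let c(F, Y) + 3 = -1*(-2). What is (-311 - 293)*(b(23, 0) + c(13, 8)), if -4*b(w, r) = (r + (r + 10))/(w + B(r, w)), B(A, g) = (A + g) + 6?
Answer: 16459/26 ≈ 633.04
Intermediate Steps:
B(A, g) = 6 + A + g
c(F, Y) = -1 (c(F, Y) = -3 - 1*(-2) = -3 + 2 = -1)
b(w, r) = -(10 + 2*r)/(4*(6 + r + 2*w)) (b(w, r) = -(r + (r + 10))/(4*(w + (6 + r + w))) = -(r + (10 + r))/(4*(6 + r + 2*w)) = -(10 + 2*r)/(4*(6 + r + 2*w)))
(-311 - 293)*(b(23, 0) + c(13, 8)) = (-311 - 293)*((-5 - 1*0)/(2*(6 + 0 + 2*23)) - 1) = -604*((-5 + 0)/(2*(6 + 0 + 46)) - 1) = -604*((½)*(-5)/52 - 1) = -604*((½)*(1/52)*(-5) - 1) = -604*(-5/104 - 1) = -604*(-109/104) = 16459/26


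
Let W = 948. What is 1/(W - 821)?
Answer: 1/127 ≈ 0.0078740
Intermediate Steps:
1/(W - 821) = 1/(948 - 821) = 1/127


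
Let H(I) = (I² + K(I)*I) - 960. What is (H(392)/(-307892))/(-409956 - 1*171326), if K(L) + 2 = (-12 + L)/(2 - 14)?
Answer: 52315/67114529079 ≈ 7.7949e-7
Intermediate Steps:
K(L) = -1 - L/12 (K(L) = -2 + (-12 + L)/(2 - 14) = -2 + (-12 + L)/(-12) = -2 + (-12 + L)*(-1/12) = -2 + (1 - L/12) = -1 - L/12)
H(I) = -960 + I² + I*(-1 - I/12) (H(I) = (I² + (-1 - I/12)*I) - 960 = (I² + I*(-1 - I/12)) - 960 = -960 + I² + I*(-1 - I/12))
(H(392)/(-307892))/(-409956 - 1*171326) = ((-960 - 1*392 + (11/12)*392²)/(-307892))/(-409956 - 1*171326) = ((-960 - 392 + (11/12)*153664)*(-1/307892))/(-409956 - 171326) = ((-960 - 392 + 422576/3)*(-1/307892))/(-581282) = ((418520/3)*(-1/307892))*(-1/581282) = -104630/230919*(-1/581282) = 52315/67114529079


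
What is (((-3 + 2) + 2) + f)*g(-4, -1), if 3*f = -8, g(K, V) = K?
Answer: 20/3 ≈ 6.6667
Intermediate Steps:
f = -8/3 (f = (⅓)*(-8) = -8/3 ≈ -2.6667)
(((-3 + 2) + 2) + f)*g(-4, -1) = (((-3 + 2) + 2) - 8/3)*(-4) = ((-1 + 2) - 8/3)*(-4) = (1 - 8/3)*(-4) = -5/3*(-4) = 20/3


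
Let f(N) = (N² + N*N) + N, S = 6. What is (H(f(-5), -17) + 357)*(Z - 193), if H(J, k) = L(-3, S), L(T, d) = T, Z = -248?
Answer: -156114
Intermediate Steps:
f(N) = N + 2*N² (f(N) = (N² + N²) + N = 2*N² + N = N + 2*N²)
H(J, k) = -3
(H(f(-5), -17) + 357)*(Z - 193) = (-3 + 357)*(-248 - 193) = 354*(-441) = -156114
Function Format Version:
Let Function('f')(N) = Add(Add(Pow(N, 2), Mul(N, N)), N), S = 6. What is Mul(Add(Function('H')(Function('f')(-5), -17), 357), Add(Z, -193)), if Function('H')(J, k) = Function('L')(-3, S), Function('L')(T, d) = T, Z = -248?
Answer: -156114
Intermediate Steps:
Function('f')(N) = Add(N, Mul(2, Pow(N, 2))) (Function('f')(N) = Add(Add(Pow(N, 2), Pow(N, 2)), N) = Add(Mul(2, Pow(N, 2)), N) = Add(N, Mul(2, Pow(N, 2))))
Function('H')(J, k) = -3
Mul(Add(Function('H')(Function('f')(-5), -17), 357), Add(Z, -193)) = Mul(Add(-3, 357), Add(-248, -193)) = Mul(354, -441) = -156114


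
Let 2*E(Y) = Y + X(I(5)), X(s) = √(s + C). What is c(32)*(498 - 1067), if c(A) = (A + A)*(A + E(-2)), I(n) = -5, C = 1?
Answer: -1128896 - 36416*I ≈ -1.1289e+6 - 36416.0*I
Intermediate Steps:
X(s) = √(1 + s) (X(s) = √(s + 1) = √(1 + s))
E(Y) = I + Y/2 (E(Y) = (Y + √(1 - 5))/2 = (Y + √(-4))/2 = (Y + 2*I)/2 = I + Y/2)
c(A) = 2*A*(-1 + I + A) (c(A) = (A + A)*(A + (I + (½)*(-2))) = (2*A)*(A + (I - 1)) = (2*A)*(A + (-1 + I)) = (2*A)*(-1 + I + A) = 2*A*(-1 + I + A))
c(32)*(498 - 1067) = (2*32*(-1 + I + 32))*(498 - 1067) = (2*32*(31 + I))*(-569) = (1984 + 64*I)*(-569) = -1128896 - 36416*I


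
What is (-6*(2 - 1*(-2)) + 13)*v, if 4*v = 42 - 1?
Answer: -451/4 ≈ -112.75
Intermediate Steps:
v = 41/4 (v = (42 - 1)/4 = (¼)*41 = 41/4 ≈ 10.250)
(-6*(2 - 1*(-2)) + 13)*v = (-6*(2 - 1*(-2)) + 13)*(41/4) = (-6*(2 + 2) + 13)*(41/4) = (-6*4 + 13)*(41/4) = (-24 + 13)*(41/4) = -11*41/4 = -451/4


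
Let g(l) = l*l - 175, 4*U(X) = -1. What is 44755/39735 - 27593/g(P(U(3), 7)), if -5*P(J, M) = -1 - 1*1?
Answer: 1840388032/11578779 ≈ 158.94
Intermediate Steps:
U(X) = -¼ (U(X) = (¼)*(-1) = -¼)
P(J, M) = ⅖ (P(J, M) = -(-1 - 1*1)/5 = -(-1 - 1)/5 = -⅕*(-2) = ⅖)
g(l) = -175 + l² (g(l) = l² - 175 = -175 + l²)
44755/39735 - 27593/g(P(U(3), 7)) = 44755/39735 - 27593/(-175 + (⅖)²) = 44755*(1/39735) - 27593/(-175 + 4/25) = 8951/7947 - 27593/(-4371/25) = 8951/7947 - 27593*(-25/4371) = 8951/7947 + 689825/4371 = 1840388032/11578779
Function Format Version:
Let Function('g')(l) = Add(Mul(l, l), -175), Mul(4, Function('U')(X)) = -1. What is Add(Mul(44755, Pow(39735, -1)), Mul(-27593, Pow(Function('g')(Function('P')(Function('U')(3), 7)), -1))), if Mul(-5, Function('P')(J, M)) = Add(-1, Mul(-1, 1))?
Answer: Rational(1840388032, 11578779) ≈ 158.94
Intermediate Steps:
Function('U')(X) = Rational(-1, 4) (Function('U')(X) = Mul(Rational(1, 4), -1) = Rational(-1, 4))
Function('P')(J, M) = Rational(2, 5) (Function('P')(J, M) = Mul(Rational(-1, 5), Add(-1, Mul(-1, 1))) = Mul(Rational(-1, 5), Add(-1, -1)) = Mul(Rational(-1, 5), -2) = Rational(2, 5))
Function('g')(l) = Add(-175, Pow(l, 2)) (Function('g')(l) = Add(Pow(l, 2), -175) = Add(-175, Pow(l, 2)))
Add(Mul(44755, Pow(39735, -1)), Mul(-27593, Pow(Function('g')(Function('P')(Function('U')(3), 7)), -1))) = Add(Mul(44755, Pow(39735, -1)), Mul(-27593, Pow(Add(-175, Pow(Rational(2, 5), 2)), -1))) = Add(Mul(44755, Rational(1, 39735)), Mul(-27593, Pow(Add(-175, Rational(4, 25)), -1))) = Add(Rational(8951, 7947), Mul(-27593, Pow(Rational(-4371, 25), -1))) = Add(Rational(8951, 7947), Mul(-27593, Rational(-25, 4371))) = Add(Rational(8951, 7947), Rational(689825, 4371)) = Rational(1840388032, 11578779)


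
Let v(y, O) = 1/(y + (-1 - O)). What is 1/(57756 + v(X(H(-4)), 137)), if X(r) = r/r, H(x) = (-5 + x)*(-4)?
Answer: 137/7912571 ≈ 1.7314e-5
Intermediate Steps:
H(x) = 20 - 4*x
X(r) = 1
v(y, O) = 1/(-1 + y - O)
1/(57756 + v(X(H(-4)), 137)) = 1/(57756 + 1/(-1 + 1 - 1*137)) = 1/(57756 + 1/(-1 + 1 - 137)) = 1/(57756 + 1/(-137)) = 1/(57756 - 1/137) = 1/(7912571/137) = 137/7912571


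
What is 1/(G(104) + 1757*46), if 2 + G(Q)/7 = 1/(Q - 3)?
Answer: 101/8161615 ≈ 1.2375e-5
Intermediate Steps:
G(Q) = -14 + 7/(-3 + Q) (G(Q) = -14 + 7/(Q - 3) = -14 + 7/(-3 + Q))
1/(G(104) + 1757*46) = 1/(7*(7 - 2*104)/(-3 + 104) + 1757*46) = 1/(7*(7 - 208)/101 + 80822) = 1/(7*(1/101)*(-201) + 80822) = 1/(-1407/101 + 80822) = 1/(8161615/101) = 101/8161615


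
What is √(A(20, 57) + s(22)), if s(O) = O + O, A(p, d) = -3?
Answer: √41 ≈ 6.4031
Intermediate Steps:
s(O) = 2*O
√(A(20, 57) + s(22)) = √(-3 + 2*22) = √(-3 + 44) = √41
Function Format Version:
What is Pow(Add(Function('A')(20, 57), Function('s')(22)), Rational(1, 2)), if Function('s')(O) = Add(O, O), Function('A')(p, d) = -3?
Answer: Pow(41, Rational(1, 2)) ≈ 6.4031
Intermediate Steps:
Function('s')(O) = Mul(2, O)
Pow(Add(Function('A')(20, 57), Function('s')(22)), Rational(1, 2)) = Pow(Add(-3, Mul(2, 22)), Rational(1, 2)) = Pow(Add(-3, 44), Rational(1, 2)) = Pow(41, Rational(1, 2))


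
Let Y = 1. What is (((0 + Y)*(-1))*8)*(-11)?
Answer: 88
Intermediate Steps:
(((0 + Y)*(-1))*8)*(-11) = (((0 + 1)*(-1))*8)*(-11) = ((1*(-1))*8)*(-11) = -1*8*(-11) = -8*(-11) = 88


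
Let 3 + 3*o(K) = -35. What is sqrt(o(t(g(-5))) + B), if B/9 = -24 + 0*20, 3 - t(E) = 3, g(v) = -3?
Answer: 7*I*sqrt(42)/3 ≈ 15.122*I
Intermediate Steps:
t(E) = 0 (t(E) = 3 - 1*3 = 3 - 3 = 0)
o(K) = -38/3 (o(K) = -1 + (1/3)*(-35) = -1 - 35/3 = -38/3)
B = -216 (B = 9*(-24 + 0*20) = 9*(-24 + 0) = 9*(-24) = -216)
sqrt(o(t(g(-5))) + B) = sqrt(-38/3 - 216) = sqrt(-686/3) = 7*I*sqrt(42)/3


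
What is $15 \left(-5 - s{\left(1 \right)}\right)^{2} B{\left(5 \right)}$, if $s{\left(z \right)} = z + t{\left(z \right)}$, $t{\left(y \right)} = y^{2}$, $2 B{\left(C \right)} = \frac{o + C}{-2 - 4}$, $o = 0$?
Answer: $- \frac{1225}{4} \approx -306.25$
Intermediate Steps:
$B{\left(C \right)} = - \frac{C}{12}$ ($B{\left(C \right)} = \frac{\left(0 + C\right) \frac{1}{-2 - 4}}{2} = \frac{C \frac{1}{-6}}{2} = \frac{C \left(- \frac{1}{6}\right)}{2} = \frac{\left(- \frac{1}{6}\right) C}{2} = - \frac{C}{12}$)
$s{\left(z \right)} = z + z^{2}$
$15 \left(-5 - s{\left(1 \right)}\right)^{2} B{\left(5 \right)} = 15 \left(-5 - 1 \left(1 + 1\right)\right)^{2} \left(\left(- \frac{1}{12}\right) 5\right) = 15 \left(-5 - 1 \cdot 2\right)^{2} \left(- \frac{5}{12}\right) = 15 \left(-5 - 2\right)^{2} \left(- \frac{5}{12}\right) = 15 \left(-7\right)^{2} \left(- \frac{5}{12}\right) = 15 \cdot 49 \left(- \frac{5}{12}\right) = 735 \left(- \frac{5}{12}\right) = - \frac{1225}{4}$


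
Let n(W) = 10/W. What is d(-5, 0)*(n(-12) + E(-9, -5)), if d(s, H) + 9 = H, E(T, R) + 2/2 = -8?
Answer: 177/2 ≈ 88.500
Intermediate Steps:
E(T, R) = -9 (E(T, R) = -1 - 8 = -9)
d(s, H) = -9 + H
d(-5, 0)*(n(-12) + E(-9, -5)) = (-9 + 0)*(10/(-12) - 9) = -9*(10*(-1/12) - 9) = -9*(-5/6 - 9) = -9*(-59/6) = 177/2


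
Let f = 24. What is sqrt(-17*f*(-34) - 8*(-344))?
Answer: 4*sqrt(1039) ≈ 128.93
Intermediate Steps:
sqrt(-17*f*(-34) - 8*(-344)) = sqrt(-17*24*(-34) - 8*(-344)) = sqrt(-408*(-34) + 2752) = sqrt(13872 + 2752) = sqrt(16624) = 4*sqrt(1039)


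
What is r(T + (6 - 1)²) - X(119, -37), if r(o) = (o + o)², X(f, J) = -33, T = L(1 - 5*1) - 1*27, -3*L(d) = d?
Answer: 313/9 ≈ 34.778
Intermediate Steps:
L(d) = -d/3
T = -77/3 (T = -(1 - 5*1)/3 - 1*27 = -(1 - 5)/3 - 27 = -⅓*(-4) - 27 = 4/3 - 27 = -77/3 ≈ -25.667)
r(o) = 4*o² (r(o) = (2*o)² = 4*o²)
r(T + (6 - 1)²) - X(119, -37) = 4*(-77/3 + (6 - 1)²)² - 1*(-33) = 4*(-77/3 + 5²)² + 33 = 4*(-77/3 + 25)² + 33 = 4*(-⅔)² + 33 = 4*(4/9) + 33 = 16/9 + 33 = 313/9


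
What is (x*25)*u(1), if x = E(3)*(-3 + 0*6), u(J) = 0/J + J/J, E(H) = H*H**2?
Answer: -2025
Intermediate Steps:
E(H) = H**3
u(J) = 1 (u(J) = 0 + 1 = 1)
x = -81 (x = 3**3*(-3 + 0*6) = 27*(-3 + 0) = 27*(-3) = -81)
(x*25)*u(1) = -81*25*1 = -2025*1 = -2025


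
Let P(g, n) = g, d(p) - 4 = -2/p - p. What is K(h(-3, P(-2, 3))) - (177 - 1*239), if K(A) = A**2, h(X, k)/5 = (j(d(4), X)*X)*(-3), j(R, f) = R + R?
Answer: 2087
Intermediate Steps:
d(p) = 4 - p - 2/p (d(p) = 4 + (-2/p - p) = 4 + (-p - 2/p) = 4 - p - 2/p)
j(R, f) = 2*R
h(X, k) = 15*X (h(X, k) = 5*(((2*(4 - 1*4 - 2/4))*X)*(-3)) = 5*(((2*(4 - 4 - 2*1/4))*X)*(-3)) = 5*(((2*(4 - 4 - 1/2))*X)*(-3)) = 5*(((2*(-1/2))*X)*(-3)) = 5*(-X*(-3)) = 5*(3*X) = 15*X)
K(h(-3, P(-2, 3))) - (177 - 1*239) = (15*(-3))**2 - (177 - 1*239) = (-45)**2 - (177 - 239) = 2025 - 1*(-62) = 2025 + 62 = 2087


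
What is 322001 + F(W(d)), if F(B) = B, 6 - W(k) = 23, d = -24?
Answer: 321984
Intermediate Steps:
W(k) = -17 (W(k) = 6 - 1*23 = 6 - 23 = -17)
322001 + F(W(d)) = 322001 - 17 = 321984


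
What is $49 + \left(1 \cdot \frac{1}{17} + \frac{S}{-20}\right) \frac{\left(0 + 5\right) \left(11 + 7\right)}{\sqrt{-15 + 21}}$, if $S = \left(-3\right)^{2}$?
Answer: $49 - \frac{399 \sqrt{6}}{68} \approx 34.627$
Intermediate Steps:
$S = 9$
$49 + \left(1 \cdot \frac{1}{17} + \frac{S}{-20}\right) \frac{\left(0 + 5\right) \left(11 + 7\right)}{\sqrt{-15 + 21}} = 49 + \left(1 \cdot \frac{1}{17} + \frac{9}{-20}\right) \frac{\left(0 + 5\right) \left(11 + 7\right)}{\sqrt{-15 + 21}} = 49 + \left(1 \cdot \frac{1}{17} + 9 \left(- \frac{1}{20}\right)\right) \frac{5 \cdot 18}{\sqrt{6}} = 49 + \left(\frac{1}{17} - \frac{9}{20}\right) 90 \frac{\sqrt{6}}{6} = 49 - \frac{133 \cdot 15 \sqrt{6}}{340} = 49 - \frac{399 \sqrt{6}}{68}$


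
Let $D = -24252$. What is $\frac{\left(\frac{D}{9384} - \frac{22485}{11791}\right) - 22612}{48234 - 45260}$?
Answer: $- \frac{208536760825}{27421951388} \approx -7.6047$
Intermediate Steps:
$\frac{\left(\frac{D}{9384} - \frac{22485}{11791}\right) - 22612}{48234 - 45260} = \frac{\left(- \frac{24252}{9384} - \frac{22485}{11791}\right) - 22612}{48234 - 45260} = \frac{\left(\left(-24252\right) \frac{1}{9384} - \frac{22485}{11791}\right) - 22612}{2974} = \left(\left(- \frac{2021}{782} - \frac{22485}{11791}\right) - 22612\right) \frac{1}{2974} = \left(- \frac{41412881}{9220562} - 22612\right) \frac{1}{2974} = \left(- \frac{208536760825}{9220562}\right) \frac{1}{2974} = - \frac{208536760825}{27421951388}$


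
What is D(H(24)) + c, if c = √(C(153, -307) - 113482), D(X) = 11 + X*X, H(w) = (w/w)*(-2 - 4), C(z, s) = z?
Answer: 47 + I*√113329 ≈ 47.0 + 336.64*I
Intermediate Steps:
H(w) = -6 (H(w) = 1*(-6) = -6)
D(X) = 11 + X²
c = I*√113329 (c = √(153 - 113482) = √(-113329) = I*√113329 ≈ 336.64*I)
D(H(24)) + c = (11 + (-6)²) + I*√113329 = (11 + 36) + I*√113329 = 47 + I*√113329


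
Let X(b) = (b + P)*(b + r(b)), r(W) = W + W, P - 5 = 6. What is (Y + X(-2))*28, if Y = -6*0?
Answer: -1512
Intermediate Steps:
P = 11 (P = 5 + 6 = 11)
r(W) = 2*W
Y = 0
X(b) = 3*b*(11 + b) (X(b) = (b + 11)*(b + 2*b) = (11 + b)*(3*b) = 3*b*(11 + b))
(Y + X(-2))*28 = (0 + 3*(-2)*(11 - 2))*28 = (0 + 3*(-2)*9)*28 = (0 - 54)*28 = -54*28 = -1512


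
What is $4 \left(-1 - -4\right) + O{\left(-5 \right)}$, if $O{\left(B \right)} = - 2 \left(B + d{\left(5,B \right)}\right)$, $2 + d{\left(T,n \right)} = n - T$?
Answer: $46$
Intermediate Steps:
$d{\left(T,n \right)} = -2 + n - T$ ($d{\left(T,n \right)} = -2 - \left(T - n\right) = -2 + n - T$)
$O{\left(B \right)} = 14 - 4 B$ ($O{\left(B \right)} = - 2 \left(B - \left(7 - B\right)\right) = - 2 \left(B + \left(-7 + B\right)\right) = - 2 \left(-7 + 2 B\right) = 14 - 4 B$)
$4 \left(-1 - -4\right) + O{\left(-5 \right)} = 4 \left(-1 - -4\right) + \left(14 - -20\right) = 4 \left(-1 + 4\right) + \left(14 + 20\right) = 4 \cdot 3 + 34 = 12 + 34 = 46$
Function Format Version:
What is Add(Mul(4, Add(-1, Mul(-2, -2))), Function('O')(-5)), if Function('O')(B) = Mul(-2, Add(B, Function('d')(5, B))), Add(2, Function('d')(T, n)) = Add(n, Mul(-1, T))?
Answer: 46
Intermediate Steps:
Function('d')(T, n) = Add(-2, n, Mul(-1, T)) (Function('d')(T, n) = Add(-2, Add(n, Mul(-1, T))) = Add(-2, n, Mul(-1, T)))
Function('O')(B) = Add(14, Mul(-4, B)) (Function('O')(B) = Mul(-2, Add(B, Add(-2, B, Mul(-1, 5)))) = Mul(-2, Add(B, Add(-2, B, -5))) = Mul(-2, Add(B, Add(-7, B))) = Mul(-2, Add(-7, Mul(2, B))) = Add(14, Mul(-4, B)))
Add(Mul(4, Add(-1, Mul(-2, -2))), Function('O')(-5)) = Add(Mul(4, Add(-1, Mul(-2, -2))), Add(14, Mul(-4, -5))) = Add(Mul(4, Add(-1, 4)), Add(14, 20)) = Add(Mul(4, 3), 34) = Add(12, 34) = 46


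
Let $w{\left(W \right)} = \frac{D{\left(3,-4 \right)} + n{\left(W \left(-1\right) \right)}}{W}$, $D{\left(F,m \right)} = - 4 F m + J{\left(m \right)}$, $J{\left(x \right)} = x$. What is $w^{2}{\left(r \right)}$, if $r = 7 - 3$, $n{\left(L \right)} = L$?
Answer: $100$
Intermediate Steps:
$D{\left(F,m \right)} = m - 4 F m$ ($D{\left(F,m \right)} = - 4 F m + m = m - 4 F m$)
$r = 4$ ($r = 7 - 3 = 4$)
$w{\left(W \right)} = \frac{44 - W}{W}$ ($w{\left(W \right)} = \frac{- 4 \left(1 - 12\right) + W \left(-1\right)}{W} = \frac{- 4 \left(1 - 12\right) - W}{W} = \frac{\left(-4\right) \left(-11\right) - W}{W} = \frac{44 - W}{W}$)
$w^{2}{\left(r \right)} = \left(\frac{44 - 4}{4}\right)^{2} = \left(\frac{1}{4} \cdot 40\right)^{2} = 10^{2} = 100$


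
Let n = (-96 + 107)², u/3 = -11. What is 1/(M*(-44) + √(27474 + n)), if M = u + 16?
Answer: 748/531909 - √27595/531909 ≈ 0.0010940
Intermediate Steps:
u = -33 (u = 3*(-11) = -33)
n = 121 (n = 11² = 121)
M = -17 (M = -33 + 16 = -17)
1/(M*(-44) + √(27474 + n)) = 1/(-17*(-44) + √(27474 + 121)) = 1/(748 + √27595)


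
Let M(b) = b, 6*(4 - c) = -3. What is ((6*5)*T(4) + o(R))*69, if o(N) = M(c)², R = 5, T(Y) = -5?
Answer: -35811/4 ≈ -8952.8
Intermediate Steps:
c = 9/2 (c = 4 - ⅙*(-3) = 4 + ½ = 9/2 ≈ 4.5000)
o(N) = 81/4 (o(N) = (9/2)² = 81/4)
((6*5)*T(4) + o(R))*69 = ((6*5)*(-5) + 81/4)*69 = (30*(-5) + 81/4)*69 = (-150 + 81/4)*69 = -519/4*69 = -35811/4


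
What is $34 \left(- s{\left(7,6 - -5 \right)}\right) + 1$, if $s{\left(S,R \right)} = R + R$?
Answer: $-747$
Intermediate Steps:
$s{\left(S,R \right)} = 2 R$
$34 \left(- s{\left(7,6 - -5 \right)}\right) + 1 = 34 \left(- 2 \left(6 - -5\right)\right) + 1 = 34 \left(- 2 \left(6 + 5\right)\right) + 1 = 34 \left(- 2 \cdot 11\right) + 1 = 34 \left(\left(-1\right) 22\right) + 1 = 34 \left(-22\right) + 1 = -748 + 1 = -747$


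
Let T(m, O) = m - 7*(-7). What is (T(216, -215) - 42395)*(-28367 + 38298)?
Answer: -418393030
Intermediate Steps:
T(m, O) = 49 + m (T(m, O) = m + 49 = 49 + m)
(T(216, -215) - 42395)*(-28367 + 38298) = ((49 + 216) - 42395)*(-28367 + 38298) = (265 - 42395)*9931 = -42130*9931 = -418393030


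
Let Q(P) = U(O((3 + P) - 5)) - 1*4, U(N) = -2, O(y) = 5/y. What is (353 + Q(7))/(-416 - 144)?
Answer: -347/560 ≈ -0.61964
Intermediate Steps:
Q(P) = -6 (Q(P) = -2 - 1*4 = -2 - 4 = -6)
(353 + Q(7))/(-416 - 144) = (353 - 6)/(-416 - 144) = 347/(-560) = -1/560*347 = -347/560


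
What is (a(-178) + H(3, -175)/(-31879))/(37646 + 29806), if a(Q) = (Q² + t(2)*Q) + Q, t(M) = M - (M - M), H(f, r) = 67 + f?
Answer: 11821795/25598837 ≈ 0.46181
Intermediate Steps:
t(M) = M (t(M) = M - 1*0 = M + 0 = M)
a(Q) = Q² + 3*Q (a(Q) = (Q² + 2*Q) + Q = Q² + 3*Q)
(a(-178) + H(3, -175)/(-31879))/(37646 + 29806) = (-178*(3 - 178) + (67 + 3)/(-31879))/(37646 + 29806) = (-178*(-175) + 70*(-1/31879))/67452 = (31150 - 70/31879)*(1/67452) = (993030780/31879)*(1/67452) = 11821795/25598837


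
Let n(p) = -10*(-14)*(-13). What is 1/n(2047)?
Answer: -1/1820 ≈ -0.00054945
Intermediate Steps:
n(p) = -1820 (n(p) = 140*(-13) = -1820)
1/n(2047) = 1/(-1820) = -1/1820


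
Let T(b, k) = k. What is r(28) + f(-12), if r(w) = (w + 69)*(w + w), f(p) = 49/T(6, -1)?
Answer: 5383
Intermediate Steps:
f(p) = -49 (f(p) = 49/(-1) = 49*(-1) = -49)
r(w) = 2*w*(69 + w) (r(w) = (69 + w)*(2*w) = 2*w*(69 + w))
r(28) + f(-12) = 2*28*(69 + 28) - 49 = 2*28*97 - 49 = 5432 - 49 = 5383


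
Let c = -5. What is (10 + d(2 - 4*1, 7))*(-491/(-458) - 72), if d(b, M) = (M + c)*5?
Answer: -324850/229 ≈ -1418.6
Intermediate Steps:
d(b, M) = -25 + 5*M (d(b, M) = (M - 5)*5 = (-5 + M)*5 = -25 + 5*M)
(10 + d(2 - 4*1, 7))*(-491/(-458) - 72) = (10 + (-25 + 5*7))*(-491/(-458) - 72) = (10 + (-25 + 35))*(-491*(-1/458) - 72) = (10 + 10)*(491/458 - 72) = 20*(-32485/458) = -324850/229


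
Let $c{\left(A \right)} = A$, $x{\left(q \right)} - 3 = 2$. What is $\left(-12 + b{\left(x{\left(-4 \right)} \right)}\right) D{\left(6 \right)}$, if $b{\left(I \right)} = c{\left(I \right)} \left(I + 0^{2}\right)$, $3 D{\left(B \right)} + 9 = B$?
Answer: $-13$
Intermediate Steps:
$x{\left(q \right)} = 5$ ($x{\left(q \right)} = 3 + 2 = 5$)
$D{\left(B \right)} = -3 + \frac{B}{3}$
$b{\left(I \right)} = I^{2}$ ($b{\left(I \right)} = I \left(I + 0^{2}\right) = I \left(I + 0\right) = I I = I^{2}$)
$\left(-12 + b{\left(x{\left(-4 \right)} \right)}\right) D{\left(6 \right)} = \left(-12 + 5^{2}\right) \left(-3 + \frac{1}{3} \cdot 6\right) = \left(-12 + 25\right) \left(-3 + 2\right) = 13 \left(-1\right) = -13$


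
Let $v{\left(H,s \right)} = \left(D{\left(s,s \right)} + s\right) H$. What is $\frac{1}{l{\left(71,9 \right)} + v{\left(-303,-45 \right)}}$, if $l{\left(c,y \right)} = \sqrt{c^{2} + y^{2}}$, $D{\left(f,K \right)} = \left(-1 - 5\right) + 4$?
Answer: $\frac{14241}{202800959} - \frac{\sqrt{5122}}{202800959} \approx 6.9869 \cdot 10^{-5}$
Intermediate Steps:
$D{\left(f,K \right)} = -2$ ($D{\left(f,K \right)} = -6 + 4 = -2$)
$v{\left(H,s \right)} = H \left(-2 + s\right)$ ($v{\left(H,s \right)} = \left(-2 + s\right) H = H \left(-2 + s\right)$)
$\frac{1}{l{\left(71,9 \right)} + v{\left(-303,-45 \right)}} = \frac{1}{\sqrt{71^{2} + 9^{2}} - 303 \left(-2 - 45\right)} = \frac{1}{\sqrt{5041 + 81} - -14241} = \frac{1}{\sqrt{5122} + 14241} = \frac{1}{14241 + \sqrt{5122}}$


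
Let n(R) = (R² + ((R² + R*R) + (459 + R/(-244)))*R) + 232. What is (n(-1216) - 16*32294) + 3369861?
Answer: -219131736615/61 ≈ -3.5923e+9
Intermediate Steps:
n(R) = 232 + R² + R*(459 + 2*R² - R/244) (n(R) = (R² + ((R² + R²) + (459 + R*(-1/244)))*R) + 232 = (R² + (2*R² + (459 - R/244))*R) + 232 = (R² + (459 + 2*R² - R/244)*R) + 232 = (R² + R*(459 + 2*R² - R/244)) + 232 = 232 + R² + R*(459 + 2*R² - R/244))
(n(-1216) - 16*32294) + 3369861 = ((232 + 2*(-1216)³ + 459*(-1216) + (243/244)*(-1216)²) - 16*32294) + 3369861 = ((232 + 2*(-1798045696) - 558144 + (243/244)*1478656) - 516704) + 3369861 = ((232 - 3596091392 - 558144 + 89828352/61) - 516704) + 3369861 = (-219305779192/61 - 516704) + 3369861 = -219337298136/61 + 3369861 = -219131736615/61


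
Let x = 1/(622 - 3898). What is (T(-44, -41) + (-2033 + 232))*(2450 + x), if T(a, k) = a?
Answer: -1645370795/364 ≈ -4.5202e+6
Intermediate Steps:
x = -1/3276 (x = 1/(-3276) = -1/3276 ≈ -0.00030525)
(T(-44, -41) + (-2033 + 232))*(2450 + x) = (-44 + (-2033 + 232))*(2450 - 1/3276) = (-44 - 1801)*(8026199/3276) = -1845*8026199/3276 = -1645370795/364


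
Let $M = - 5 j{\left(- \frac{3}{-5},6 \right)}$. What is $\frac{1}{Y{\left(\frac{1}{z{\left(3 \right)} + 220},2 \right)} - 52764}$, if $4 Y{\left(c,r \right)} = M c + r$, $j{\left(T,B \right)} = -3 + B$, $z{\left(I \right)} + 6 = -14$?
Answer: $- \frac{160}{8442163} \approx -1.8952 \cdot 10^{-5}$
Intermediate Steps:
$z{\left(I \right)} = -20$ ($z{\left(I \right)} = -6 - 14 = -20$)
$M = -15$ ($M = - 5 \left(-3 + 6\right) = \left(-5\right) 3 = -15$)
$Y{\left(c,r \right)} = - \frac{15 c}{4} + \frac{r}{4}$ ($Y{\left(c,r \right)} = \frac{- 15 c + r}{4} = \frac{r - 15 c}{4} = - \frac{15 c}{4} + \frac{r}{4}$)
$\frac{1}{Y{\left(\frac{1}{z{\left(3 \right)} + 220},2 \right)} - 52764} = \frac{1}{\left(- \frac{15}{4 \left(-20 + 220\right)} + \frac{1}{4} \cdot 2\right) - 52764} = \frac{1}{\left(- \frac{15}{4 \cdot 200} + \frac{1}{2}\right) - 52764} = \frac{1}{\left(\left(- \frac{15}{4}\right) \frac{1}{200} + \frac{1}{2}\right) - 52764} = \frac{1}{\left(- \frac{3}{160} + \frac{1}{2}\right) - 52764} = \frac{1}{\frac{77}{160} - 52764} = \frac{1}{- \frac{8442163}{160}} = - \frac{160}{8442163}$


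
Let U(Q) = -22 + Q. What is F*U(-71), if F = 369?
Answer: -34317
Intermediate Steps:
F*U(-71) = 369*(-22 - 71) = 369*(-93) = -34317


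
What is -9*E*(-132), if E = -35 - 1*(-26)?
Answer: -10692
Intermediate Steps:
E = -9 (E = -35 + 26 = -9)
-9*E*(-132) = -(-81)*(-132) = -9*1188 = -10692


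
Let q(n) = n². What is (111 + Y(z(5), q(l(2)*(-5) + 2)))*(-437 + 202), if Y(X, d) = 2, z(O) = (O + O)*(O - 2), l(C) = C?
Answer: -26555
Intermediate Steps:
z(O) = 2*O*(-2 + O) (z(O) = (2*O)*(-2 + O) = 2*O*(-2 + O))
(111 + Y(z(5), q(l(2)*(-5) + 2)))*(-437 + 202) = (111 + 2)*(-437 + 202) = 113*(-235) = -26555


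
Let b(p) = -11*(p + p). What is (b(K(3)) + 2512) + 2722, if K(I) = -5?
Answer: 5344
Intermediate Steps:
b(p) = -22*p
(b(K(3)) + 2512) + 2722 = (-22*(-5) + 2512) + 2722 = (110 + 2512) + 2722 = 2622 + 2722 = 5344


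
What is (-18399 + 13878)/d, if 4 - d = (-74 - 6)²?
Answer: 1507/2132 ≈ 0.70685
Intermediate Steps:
d = -6396 (d = 4 - (-74 - 6)² = 4 - 1*(-80)² = 4 - 1*6400 = 4 - 6400 = -6396)
(-18399 + 13878)/d = (-18399 + 13878)/(-6396) = -4521*(-1/6396) = 1507/2132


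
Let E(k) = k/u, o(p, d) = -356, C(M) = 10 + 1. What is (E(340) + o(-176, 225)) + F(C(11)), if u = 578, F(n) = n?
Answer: -5855/17 ≈ -344.41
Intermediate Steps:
C(M) = 11
E(k) = k/578
(E(340) + o(-176, 225)) + F(C(11)) = ((1/578)*340 - 356) + 11 = (10/17 - 356) + 11 = -6042/17 + 11 = -5855/17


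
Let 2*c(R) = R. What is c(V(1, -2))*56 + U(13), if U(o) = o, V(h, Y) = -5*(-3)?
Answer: 433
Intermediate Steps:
V(h, Y) = 15
c(R) = R/2
c(V(1, -2))*56 + U(13) = ((1/2)*15)*56 + 13 = (15/2)*56 + 13 = 420 + 13 = 433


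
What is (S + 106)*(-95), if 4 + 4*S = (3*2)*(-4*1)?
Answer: -9405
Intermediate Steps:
S = -7 (S = -1 + ((3*2)*(-4*1))/4 = -1 + (6*(-4))/4 = -1 + (1/4)*(-24) = -1 - 6 = -7)
(S + 106)*(-95) = (-7 + 106)*(-95) = 99*(-95) = -9405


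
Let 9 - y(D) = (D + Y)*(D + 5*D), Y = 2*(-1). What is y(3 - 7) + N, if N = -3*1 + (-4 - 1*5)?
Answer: -147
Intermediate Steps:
Y = -2
y(D) = 9 - 6*D*(-2 + D) (y(D) = 9 - (D - 2)*(D + 5*D) = 9 - (-2 + D)*6*D = 9 - 6*D*(-2 + D))
N = -12 (N = -3 + (-4 - 5) = -3 - 9 = -12)
y(3 - 7) + N = (9 - 6*(3 - 7)² + 12*(3 - 7)) - 12 = (9 - 6*(-4)² + 12*(-4)) - 12 = (9 - 6*16 - 48) - 12 = (9 - 96 - 48) - 12 = -135 - 12 = -147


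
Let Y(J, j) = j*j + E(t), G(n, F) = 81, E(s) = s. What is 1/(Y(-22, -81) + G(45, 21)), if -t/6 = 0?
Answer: 1/6642 ≈ 0.00015056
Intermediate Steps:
t = 0 (t = -6*0 = 0)
Y(J, j) = j² (Y(J, j) = j*j + 0 = j² + 0 = j²)
1/(Y(-22, -81) + G(45, 21)) = 1/((-81)² + 81) = 1/(6561 + 81) = 1/6642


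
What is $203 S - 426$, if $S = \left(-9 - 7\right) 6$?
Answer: $-19914$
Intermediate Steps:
$S = -96$ ($S = \left(-16\right) 6 = -96$)
$203 S - 426 = 203 \left(-96\right) - 426 = -19488 - 426 = -19914$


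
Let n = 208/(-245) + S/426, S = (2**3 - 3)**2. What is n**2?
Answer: 6803445289/10893096900 ≈ 0.62457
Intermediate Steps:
S = 25 (S = (8 - 3)**2 = 5**2 = 25)
n = -82483/104370 (n = 208/(-245) + 25/426 = 208*(-1/245) + 25*(1/426) = -208/245 + 25/426 = -82483/104370 ≈ -0.79029)
n**2 = (-82483/104370)**2 = 6803445289/10893096900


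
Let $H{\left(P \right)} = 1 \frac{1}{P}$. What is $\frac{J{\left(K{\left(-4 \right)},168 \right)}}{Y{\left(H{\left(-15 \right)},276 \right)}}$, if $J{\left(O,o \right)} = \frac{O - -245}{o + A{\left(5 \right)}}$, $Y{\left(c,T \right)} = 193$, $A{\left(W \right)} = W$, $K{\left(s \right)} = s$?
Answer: $\frac{241}{33389} \approx 0.0072179$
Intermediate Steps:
$H{\left(P \right)} = \frac{1}{P}$
$J{\left(O,o \right)} = \frac{245 + O}{5 + o}$ ($J{\left(O,o \right)} = \frac{O - -245}{o + 5} = \frac{O + 245}{5 + o} = \frac{245 + O}{5 + o}$)
$\frac{J{\left(K{\left(-4 \right)},168 \right)}}{Y{\left(H{\left(-15 \right)},276 \right)}} = \frac{\frac{1}{5 + 168} \left(245 - 4\right)}{193} = \frac{1}{173} \cdot 241 \cdot \frac{1}{193} = \frac{241}{173} \cdot \frac{1}{193} = \frac{241}{33389}$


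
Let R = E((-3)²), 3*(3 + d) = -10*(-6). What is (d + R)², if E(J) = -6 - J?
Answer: 4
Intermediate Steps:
d = 17 (d = -3 + (-10*(-6))/3 = -3 + (⅓)*60 = -3 + 20 = 17)
R = -15 (R = -6 - 1*(-3)² = -6 - 1*9 = -6 - 9 = -15)
(d + R)² = (17 - 15)² = 2² = 4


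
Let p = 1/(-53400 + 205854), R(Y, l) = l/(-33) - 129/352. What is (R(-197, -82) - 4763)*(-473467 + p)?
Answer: 362894043743025347/160991424 ≈ 2.2541e+9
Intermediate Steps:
R(Y, l) = -129/352 - l/33 (R(Y, l) = l*(-1/33) - 129*1/352 = -l/33 - 129/352 = -129/352 - l/33)
p = 1/152454 ≈ 6.5594e-6
(R(-197, -82) - 4763)*(-473467 + p) = ((-129/352 - 1/33*(-82)) - 4763)*(-473467 + 1/152454) = ((-129/352 + 82/33) - 4763)*(-72181938017/152454) = (2237/1056 - 4763)*(-72181938017/152454) = -5027491/1056*(-72181938017/152454) = 362894043743025347/160991424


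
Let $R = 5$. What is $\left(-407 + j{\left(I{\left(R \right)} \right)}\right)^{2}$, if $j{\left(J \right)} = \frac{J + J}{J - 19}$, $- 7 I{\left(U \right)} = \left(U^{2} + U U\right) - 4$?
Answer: $\frac{5294163121}{32041} \approx 1.6523 \cdot 10^{5}$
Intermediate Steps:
$I{\left(U \right)} = \frac{4}{7} - \frac{2 U^{2}}{7}$ ($I{\left(U \right)} = - \frac{\left(U^{2} + U U\right) - 4}{7} = - \frac{\left(U^{2} + U^{2}\right) - 4}{7} = - \frac{2 U^{2} - 4}{7} = - \frac{-4 + 2 U^{2}}{7} = \frac{4}{7} - \frac{2 U^{2}}{7}$)
$j{\left(J \right)} = \frac{2 J}{-19 + J}$
$\left(-407 + j{\left(I{\left(R \right)} \right)}\right)^{2} = \left(-407 + \frac{2 \left(\frac{4}{7} - \frac{2 \cdot 5^{2}}{7}\right)}{-19 + \left(\frac{4}{7} - \frac{2 \cdot 5^{2}}{7}\right)}\right)^{2} = \left(-407 + \frac{2 \left(\frac{4}{7} - \frac{50}{7}\right)}{-19 + \left(\frac{4}{7} - \frac{50}{7}\right)}\right)^{2} = \left(-407 + 2 \left(- \frac{46}{7}\right) \frac{1}{-19 - \frac{46}{7}}\right)^{2} = \left(-407 + 2 \left(- \frac{46}{7}\right) \frac{1}{- \frac{179}{7}}\right)^{2} = \left(-407 + 2 \left(- \frac{46}{7}\right) \left(- \frac{7}{179}\right)\right)^{2} = \left(-407 + \frac{92}{179}\right)^{2} = \left(- \frac{72761}{179}\right)^{2} = \frac{5294163121}{32041}$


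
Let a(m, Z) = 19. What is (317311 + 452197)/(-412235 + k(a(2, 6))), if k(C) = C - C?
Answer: -769508/412235 ≈ -1.8667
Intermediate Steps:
k(C) = 0
(317311 + 452197)/(-412235 + k(a(2, 6))) = (317311 + 452197)/(-412235 + 0) = 769508/(-412235) = 769508*(-1/412235) = -769508/412235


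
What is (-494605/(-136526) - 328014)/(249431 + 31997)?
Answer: -2356944461/2022223112 ≈ -1.1655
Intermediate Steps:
(-494605/(-136526) - 328014)/(249431 + 31997) = (-494605*(-1/136526) - 328014)/281428 = (494605/136526 - 328014)*(1/281428) = -44781944759/136526*1/281428 = -2356944461/2022223112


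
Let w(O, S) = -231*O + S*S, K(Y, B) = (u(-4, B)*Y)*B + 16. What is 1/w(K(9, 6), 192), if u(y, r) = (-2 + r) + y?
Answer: 1/33168 ≈ 3.0150e-5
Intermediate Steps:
u(y, r) = -2 + r + y
K(Y, B) = 16 + B*Y*(-6 + B) (K(Y, B) = ((-2 + B - 4)*Y)*B + 16 = ((-6 + B)*Y)*B + 16 = (Y*(-6 + B))*B + 16 = B*Y*(-6 + B) + 16 = 16 + B*Y*(-6 + B))
w(O, S) = S**2 - 231*O (w(O, S) = -231*O + S**2 = S**2 - 231*O)
1/w(K(9, 6), 192) = 1/(192**2 - 231*(16 + 6*9*(-6 + 6))) = 1/(36864 - 231*(16 + 6*9*0)) = 1/(36864 - 231*(16 + 0)) = 1/(36864 - 231*16) = 1/(36864 - 3696) = 1/33168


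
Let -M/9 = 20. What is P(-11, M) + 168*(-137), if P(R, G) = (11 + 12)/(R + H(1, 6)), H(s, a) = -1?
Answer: -276215/12 ≈ -23018.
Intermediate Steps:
M = -180 (M = -9*20 = -180)
P(R, G) = 23/(-1 + R) (P(R, G) = (11 + 12)/(R - 1) = 23/(-1 + R))
P(-11, M) + 168*(-137) = 23/(-1 - 11) + 168*(-137) = 23/(-12) - 23016 = 23*(-1/12) - 23016 = -23/12 - 23016 = -276215/12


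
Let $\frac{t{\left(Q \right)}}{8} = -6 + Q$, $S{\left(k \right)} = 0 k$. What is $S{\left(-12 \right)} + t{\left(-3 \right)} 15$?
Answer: $-1080$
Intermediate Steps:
$S{\left(k \right)} = 0$
$t{\left(Q \right)} = -48 + 8 Q$ ($t{\left(Q \right)} = 8 \left(-6 + Q\right) = -48 + 8 Q$)
$S{\left(-12 \right)} + t{\left(-3 \right)} 15 = 0 + \left(-48 + 8 \left(-3\right)\right) 15 = 0 + \left(-48 - 24\right) 15 = 0 - 1080 = -1080$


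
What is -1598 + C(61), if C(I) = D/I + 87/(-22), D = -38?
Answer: -2150659/1342 ≈ -1602.6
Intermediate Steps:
C(I) = -87/22 - 38/I (C(I) = -38/I + 87/(-22) = -38/I + 87*(-1/22) = -38/I - 87/22 = -87/22 - 38/I)
-1598 + C(61) = -1598 + (-87/22 - 38/61) = -1598 - 6143/1342 = -2150659/1342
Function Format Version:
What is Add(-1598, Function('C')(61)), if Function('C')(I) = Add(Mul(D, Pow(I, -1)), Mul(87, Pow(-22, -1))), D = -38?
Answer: Rational(-2150659, 1342) ≈ -1602.6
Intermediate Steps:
Function('C')(I) = Add(Rational(-87, 22), Mul(-38, Pow(I, -1))) (Function('C')(I) = Add(Mul(-38, Pow(I, -1)), Mul(87, Pow(-22, -1))) = Add(Mul(-38, Pow(I, -1)), Mul(87, Rational(-1, 22))) = Add(Mul(-38, Pow(I, -1)), Rational(-87, 22)) = Add(Rational(-87, 22), Mul(-38, Pow(I, -1))))
Add(-1598, Function('C')(61)) = Add(-1598, Add(Rational(-87, 22), Mul(-38, Pow(61, -1)))) = Add(-1598, Add(Rational(-87, 22), Mul(-38, Rational(1, 61)))) = Add(-1598, Add(Rational(-87, 22), Rational(-38, 61))) = Add(-1598, Rational(-6143, 1342)) = Rational(-2150659, 1342)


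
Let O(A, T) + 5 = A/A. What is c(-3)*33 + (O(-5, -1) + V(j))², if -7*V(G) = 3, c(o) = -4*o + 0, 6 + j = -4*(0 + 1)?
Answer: 20365/49 ≈ 415.61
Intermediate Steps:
O(A, T) = -4 (O(A, T) = -5 + A/A = -5 + 1 = -4)
j = -10 (j = -6 - 4*(0 + 1) = -6 - 4*1 = -6 - 4 = -10)
c(o) = -4*o
V(G) = -3/7 (V(G) = -⅐*3 = -3/7)
c(-3)*33 + (O(-5, -1) + V(j))² = -4*(-3)*33 + (-4 - 3/7)² = 12*33 + (-31/7)² = 396 + 961/49 = 20365/49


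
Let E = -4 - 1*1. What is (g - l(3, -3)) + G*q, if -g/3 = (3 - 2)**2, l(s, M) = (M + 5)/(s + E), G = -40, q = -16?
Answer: 638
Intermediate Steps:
E = -5 (E = -4 - 1 = -5)
l(s, M) = (5 + M)/(-5 + s) (l(s, M) = (M + 5)/(s - 5) = (5 + M)/(-5 + s))
g = -3 (g = -3*(3 - 2)**2 = -3*1**2 = -3*1 = -3)
(g - l(3, -3)) + G*q = (-3 - (5 - 3)/(-5 + 3)) - 40*(-16) = (-3 - 2/(-2)) + 640 = (-3 - (-1)*2/2) + 640 = (-3 - 1*(-1)) + 640 = (-3 + 1) + 640 = -2 + 640 = 638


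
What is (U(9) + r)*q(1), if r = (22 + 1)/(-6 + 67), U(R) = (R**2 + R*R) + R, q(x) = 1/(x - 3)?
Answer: -5227/61 ≈ -85.688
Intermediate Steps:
q(x) = 1/(-3 + x)
U(R) = R + 2*R**2 (U(R) = (R**2 + R**2) + R = 2*R**2 + R = R + 2*R**2)
r = 23/61 ≈ 0.37705
(U(9) + r)*q(1) = (9*(1 + 2*9) + 23/61)/(-3 + 1) = (9*(1 + 18) + 23/61)/(-2) = (9*19 + 23/61)*(-1/2) = (171 + 23/61)*(-1/2) = (10454/61)*(-1/2) = -5227/61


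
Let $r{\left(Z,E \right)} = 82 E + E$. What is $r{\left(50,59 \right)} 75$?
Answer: $367275$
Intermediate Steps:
$r{\left(Z,E \right)} = 83 E$
$r{\left(50,59 \right)} 75 = 83 \cdot 59 \cdot 75 = 4897 \cdot 75 = 367275$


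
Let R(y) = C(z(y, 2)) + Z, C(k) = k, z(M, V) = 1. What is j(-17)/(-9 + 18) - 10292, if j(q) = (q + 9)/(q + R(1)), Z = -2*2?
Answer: -463138/45 ≈ -10292.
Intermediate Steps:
Z = -4
R(y) = -3 (R(y) = 1 - 4 = -3)
j(q) = (9 + q)/(-3 + q) (j(q) = (q + 9)/(q - 3) = (9 + q)/(-3 + q))
j(-17)/(-9 + 18) - 10292 = ((9 - 17)/(-3 - 17))/(-9 + 18) - 10292 = (-8/(-20))/9 - 10292 = (-1/20*(-8))/9 - 10292 = (⅑)*(⅖) - 10292 = 2/45 - 10292 = -463138/45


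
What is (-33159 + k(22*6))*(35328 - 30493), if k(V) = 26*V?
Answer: -143730045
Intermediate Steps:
(-33159 + k(22*6))*(35328 - 30493) = (-33159 + 26*(22*6))*(35328 - 30493) = (-33159 + 26*132)*4835 = (-33159 + 3432)*4835 = -29727*4835 = -143730045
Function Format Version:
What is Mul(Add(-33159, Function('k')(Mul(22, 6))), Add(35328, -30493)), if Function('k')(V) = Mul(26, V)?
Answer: -143730045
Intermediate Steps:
Mul(Add(-33159, Function('k')(Mul(22, 6))), Add(35328, -30493)) = Mul(Add(-33159, Mul(26, Mul(22, 6))), Add(35328, -30493)) = Mul(Add(-33159, Mul(26, 132)), 4835) = Mul(Add(-33159, 3432), 4835) = Mul(-29727, 4835) = -143730045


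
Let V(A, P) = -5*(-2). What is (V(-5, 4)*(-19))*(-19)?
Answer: 3610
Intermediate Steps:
V(A, P) = 10
(V(-5, 4)*(-19))*(-19) = (10*(-19))*(-19) = -190*(-19) = 3610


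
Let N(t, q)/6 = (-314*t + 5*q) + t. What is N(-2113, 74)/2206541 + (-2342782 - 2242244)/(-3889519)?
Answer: 25560126336312/8582383143779 ≈ 2.9782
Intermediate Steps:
N(t, q) = -1878*t + 30*q (N(t, q) = 6*((-314*t + 5*q) + t) = 6*(-313*t + 5*q) = -1878*t + 30*q)
N(-2113, 74)/2206541 + (-2342782 - 2242244)/(-3889519) = (-1878*(-2113) + 30*74)/2206541 + (-2342782 - 2242244)/(-3889519) = (3968214 + 2220)*(1/2206541) - 4585026*(-1/3889519) = 3970434*(1/2206541) + 4585026/3889519 = 3970434/2206541 + 4585026/3889519 = 25560126336312/8582383143779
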